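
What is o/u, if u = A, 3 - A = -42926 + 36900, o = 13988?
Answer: 13988/6029 ≈ 2.3201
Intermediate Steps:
A = 6029 (A = 3 - (-42926 + 36900) = 3 - 1*(-6026) = 3 + 6026 = 6029)
u = 6029
o/u = 13988/6029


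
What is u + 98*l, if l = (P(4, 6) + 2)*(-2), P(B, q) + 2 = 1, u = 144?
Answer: -52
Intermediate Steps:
P(B, q) = -1 (P(B, q) = -2 + 1 = -1)
l = -2 (l = (-1 + 2)*(-2) = 1*(-2) = -2)
u + 98*l = 144 + 98*(-2) = 144 - 196 = -52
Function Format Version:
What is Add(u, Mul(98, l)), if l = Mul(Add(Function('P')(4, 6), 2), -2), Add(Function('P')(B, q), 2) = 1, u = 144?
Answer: -52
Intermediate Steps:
Function('P')(B, q) = -1 (Function('P')(B, q) = Add(-2, 1) = -1)
l = -2 (l = Mul(Add(-1, 2), -2) = Mul(1, -2) = -2)
Add(u, Mul(98, l)) = Add(144, Mul(98, -2)) = Add(144, -196) = -52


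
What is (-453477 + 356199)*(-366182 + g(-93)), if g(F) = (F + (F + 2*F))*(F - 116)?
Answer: 28058282652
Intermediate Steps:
g(F) = 4*F*(-116 + F) (g(F) = (F + 3*F)*(-116 + F) = (4*F)*(-116 + F) = 4*F*(-116 + F))
(-453477 + 356199)*(-366182 + g(-93)) = (-453477 + 356199)*(-366182 + 4*(-93)*(-116 - 93)) = -97278*(-366182 + 4*(-93)*(-209)) = -97278*(-366182 + 77748) = -97278*(-288434) = 28058282652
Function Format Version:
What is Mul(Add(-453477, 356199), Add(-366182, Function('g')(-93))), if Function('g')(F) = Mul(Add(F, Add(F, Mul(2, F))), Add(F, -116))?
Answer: 28058282652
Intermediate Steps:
Function('g')(F) = Mul(4, F, Add(-116, F)) (Function('g')(F) = Mul(Add(F, Mul(3, F)), Add(-116, F)) = Mul(Mul(4, F), Add(-116, F)) = Mul(4, F, Add(-116, F)))
Mul(Add(-453477, 356199), Add(-366182, Function('g')(-93))) = Mul(Add(-453477, 356199), Add(-366182, Mul(4, -93, Add(-116, -93)))) = Mul(-97278, Add(-366182, Mul(4, -93, -209))) = Mul(-97278, Add(-366182, 77748)) = Mul(-97278, -288434) = 28058282652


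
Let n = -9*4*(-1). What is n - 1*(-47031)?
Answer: 47067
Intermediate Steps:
n = 36 (n = -36*(-1) = 36)
n - 1*(-47031) = 36 - 1*(-47031) = 36 + 47031 = 47067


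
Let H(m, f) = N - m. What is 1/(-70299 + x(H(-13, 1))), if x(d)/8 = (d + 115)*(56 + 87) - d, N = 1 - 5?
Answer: 1/71485 ≈ 1.3989e-5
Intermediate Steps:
N = -4
H(m, f) = -4 - m
x(d) = 131560 + 1136*d (x(d) = 8*((d + 115)*(56 + 87) - d) = 8*((115 + d)*143 - d) = 8*((16445 + 143*d) - d) = 8*(16445 + 142*d) = 131560 + 1136*d)
1/(-70299 + x(H(-13, 1))) = 1/(-70299 + (131560 + 1136*(-4 - 1*(-13)))) = 1/(-70299 + (131560 + 1136*(-4 + 13))) = 1/(-70299 + (131560 + 1136*9)) = 1/(-70299 + (131560 + 10224)) = 1/(-70299 + 141784) = 1/71485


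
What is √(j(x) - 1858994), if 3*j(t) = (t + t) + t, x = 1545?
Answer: I*√1857449 ≈ 1362.9*I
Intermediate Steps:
j(t) = t (j(t) = ((t + t) + t)/3 = (2*t + t)/3 = (3*t)/3 = t)
√(j(x) - 1858994) = √(1545 - 1858994) = √(-1857449) = I*√1857449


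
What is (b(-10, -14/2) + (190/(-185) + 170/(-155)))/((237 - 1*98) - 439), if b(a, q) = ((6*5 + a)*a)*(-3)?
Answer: -57147/28675 ≈ -1.9929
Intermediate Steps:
b(a, q) = -3*a*(30 + a) (b(a, q) = ((30 + a)*a)*(-3) = (a*(30 + a))*(-3) = -3*a*(30 + a))
(b(-10, -14/2) + (190/(-185) + 170/(-155)))/((237 - 1*98) - 439) = (-3*(-10)*(30 - 10) + (190/(-185) + 170/(-155)))/((237 - 1*98) - 439) = (-3*(-10)*20 + (190*(-1/185) + 170*(-1/155)))/((237 - 98) - 439) = (600 + (-38/37 - 34/31))/(139 - 439) = (600 - 2436/1147)/(-300) = (685764/1147)*(-1/300) = -57147/28675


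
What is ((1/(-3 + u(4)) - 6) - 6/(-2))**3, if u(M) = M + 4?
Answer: -2744/125 ≈ -21.952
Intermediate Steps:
u(M) = 4 + M
((1/(-3 + u(4)) - 6) - 6/(-2))**3 = ((1/(-3 + (4 + 4)) - 6) - 6/(-2))**3 = ((1/(-3 + 8) - 6) - 6*(-1/2))**3 = ((1/5 - 6) + 3)**3 = (-29/5 + 3)**3 = (-14/5)**3 = -2744/125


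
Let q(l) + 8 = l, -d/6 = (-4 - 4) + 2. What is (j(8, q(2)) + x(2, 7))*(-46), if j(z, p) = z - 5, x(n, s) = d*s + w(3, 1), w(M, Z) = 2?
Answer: -11822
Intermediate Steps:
d = 36 (d = -6*((-4 - 4) + 2) = -6*(-8 + 2) = -6*(-6) = 36)
q(l) = -8 + l
x(n, s) = 2 + 36*s (x(n, s) = 36*s + 2 = 2 + 36*s)
j(z, p) = -5 + z
(j(8, q(2)) + x(2, 7))*(-46) = ((-5 + 8) + (2 + 36*7))*(-46) = (3 + (2 + 252))*(-46) = (3 + 254)*(-46) = 257*(-46) = -11822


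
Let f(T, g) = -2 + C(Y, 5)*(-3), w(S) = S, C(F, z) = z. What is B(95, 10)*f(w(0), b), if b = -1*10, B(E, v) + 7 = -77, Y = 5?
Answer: 1428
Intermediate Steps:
B(E, v) = -84 (B(E, v) = -7 - 77 = -84)
b = -10
f(T, g) = -17 (f(T, g) = -2 + 5*(-3) = -2 - 15 = -17)
B(95, 10)*f(w(0), b) = -84*(-17) = 1428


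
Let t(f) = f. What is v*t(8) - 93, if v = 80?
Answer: 547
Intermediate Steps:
v*t(8) - 93 = 80*8 - 93 = 640 - 93 = 547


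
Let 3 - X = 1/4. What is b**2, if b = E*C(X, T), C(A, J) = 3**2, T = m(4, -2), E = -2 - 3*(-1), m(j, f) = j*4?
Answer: 81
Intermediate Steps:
X = 11/4 (X = 3 - 1/4 = 11/4 ≈ 2.7500)
m(j, f) = 4*j
E = 1 (E = -2 + 3 = 1)
T = 16 (T = 4*4 = 16)
C(A, J) = 9
b = 9 (b = 1*9 = 9)
b**2 = 9**2 = 81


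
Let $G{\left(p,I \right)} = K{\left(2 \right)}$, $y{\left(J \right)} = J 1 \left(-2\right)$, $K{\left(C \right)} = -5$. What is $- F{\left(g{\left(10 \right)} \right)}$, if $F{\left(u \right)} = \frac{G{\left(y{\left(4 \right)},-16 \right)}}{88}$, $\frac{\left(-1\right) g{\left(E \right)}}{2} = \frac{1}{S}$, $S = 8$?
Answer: $\frac{5}{88} \approx 0.056818$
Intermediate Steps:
$y{\left(J \right)} = - 2 J$ ($y{\left(J \right)} = J \left(-2\right) = - 2 J$)
$G{\left(p,I \right)} = -5$
$g{\left(E \right)} = - \frac{1}{4}$ ($g{\left(E \right)} = - \frac{2}{8} = \left(-2\right) \frac{1}{8} = - \frac{1}{4}$)
$F{\left(u \right)} = - \frac{5}{88}$
$- F{\left(g{\left(10 \right)} \right)} = \left(-1\right) \left(- \frac{5}{88}\right) = \frac{5}{88}$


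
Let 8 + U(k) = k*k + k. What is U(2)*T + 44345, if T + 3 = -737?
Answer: 45825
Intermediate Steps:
U(k) = -8 + k + k² (U(k) = -8 + (k*k + k) = -8 + (k² + k) = -8 + (k + k²) = -8 + k + k²)
T = -740 (T = -3 - 737 = -740)
U(2)*T + 44345 = (-8 + 2 + 2²)*(-740) + 44345 = (-8 + 2 + 4)*(-740) + 44345 = -2*(-740) + 44345 = 1480 + 44345 = 45825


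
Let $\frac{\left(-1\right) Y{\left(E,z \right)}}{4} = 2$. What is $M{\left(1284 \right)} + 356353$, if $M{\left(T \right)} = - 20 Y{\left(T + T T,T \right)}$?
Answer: $356513$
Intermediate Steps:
$Y{\left(E,z \right)} = -8$ ($Y{\left(E,z \right)} = \left(-4\right) 2 = -8$)
$M{\left(T \right)} = 160$ ($M{\left(T \right)} = \left(-20\right) \left(-8\right) = 160$)
$M{\left(1284 \right)} + 356353 = 160 + 356353 = 356513$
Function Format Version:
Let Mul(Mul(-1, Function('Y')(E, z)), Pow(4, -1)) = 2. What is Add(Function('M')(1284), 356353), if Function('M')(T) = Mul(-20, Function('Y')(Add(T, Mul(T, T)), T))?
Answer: 356513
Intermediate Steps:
Function('Y')(E, z) = -8 (Function('Y')(E, z) = Mul(-4, 2) = -8)
Function('M')(T) = 160 (Function('M')(T) = Mul(-20, -8) = 160)
Add(Function('M')(1284), 356353) = Add(160, 356353) = 356513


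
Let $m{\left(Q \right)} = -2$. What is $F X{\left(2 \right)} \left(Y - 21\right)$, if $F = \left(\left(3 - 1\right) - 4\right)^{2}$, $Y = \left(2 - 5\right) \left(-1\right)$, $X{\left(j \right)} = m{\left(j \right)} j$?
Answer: $288$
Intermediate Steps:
$X{\left(j \right)} = - 2 j$
$Y = 3$ ($Y = \left(-3\right) \left(-1\right) = 3$)
$F = 4$ ($F = \left(\left(3 - 1\right) - 4\right)^{2} = \left(2 - 4\right)^{2} = \left(-2\right)^{2} = 4$)
$F X{\left(2 \right)} \left(Y - 21\right) = 4 \left(\left(-2\right) 2\right) \left(3 - 21\right) = 4 \left(-4\right) \left(3 - 21\right) = \left(-16\right) \left(-18\right) = 288$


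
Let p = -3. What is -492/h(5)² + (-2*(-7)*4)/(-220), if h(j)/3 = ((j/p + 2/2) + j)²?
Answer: -643394/1570855 ≈ -0.40958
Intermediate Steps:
h(j) = 3*(1 + 2*j/3)² (h(j) = 3*((j/(-3) + 2/2) + j)² = 3*((j*(-⅓) + 2*(½)) + j)² = 3*((-j/3 + 1) + j)² = 3*((1 - j/3) + j)² = 3*(1 + 2*j/3)²)
-492/h(5)² + (-2*(-7)*4)/(-220) = -492*9/(3 + 2*5)⁴ + (-2*(-7)*4)/(-220) = -492*9/(3 + 10)⁴ + (14*4)*(-1/220) = -492/(((⅓)*13²)²) + 56*(-1/220) = -492/(((⅓)*169)²) - 14/55 = -492/((169/3)²) - 14/55 = -492/28561/9 - 14/55 = -492*9/28561 - 14/55 = -4428/28561 - 14/55 = -643394/1570855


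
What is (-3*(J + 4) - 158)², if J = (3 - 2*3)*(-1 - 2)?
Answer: 38809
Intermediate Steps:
J = 9 (J = (3 - 6)*(-3) = -3*(-3) = 9)
(-3*(J + 4) - 158)² = (-3*(9 + 4) - 158)² = (-3*13 - 158)² = (-39 - 158)² = (-197)² = 38809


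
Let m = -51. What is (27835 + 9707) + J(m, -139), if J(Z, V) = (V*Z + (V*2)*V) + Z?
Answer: 83222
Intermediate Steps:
J(Z, V) = Z + 2*V**2 + V*Z (J(Z, V) = (V*Z + (2*V)*V) + Z = (V*Z + 2*V**2) + Z = (2*V**2 + V*Z) + Z = Z + 2*V**2 + V*Z)
(27835 + 9707) + J(m, -139) = (27835 + 9707) + (-51 + 2*(-139)**2 - 139*(-51)) = 37542 + (-51 + 2*19321 + 7089) = 37542 + (-51 + 38642 + 7089) = 37542 + 45680 = 83222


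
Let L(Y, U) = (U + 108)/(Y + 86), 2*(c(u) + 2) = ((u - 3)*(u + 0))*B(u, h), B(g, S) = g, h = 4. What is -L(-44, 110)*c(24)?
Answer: -659014/21 ≈ -31382.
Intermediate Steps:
c(u) = -2 + u²*(-3 + u)/2 (c(u) = -2 + (((u - 3)*(u + 0))*u)/2 = -2 + (((-3 + u)*u)*u)/2 = -2 + ((u*(-3 + u))*u)/2 = -2 + (u²*(-3 + u))/2 = -2 + u²*(-3 + u)/2)
L(Y, U) = (108 + U)/(86 + Y)
-L(-44, 110)*c(24) = -(108 + 110)/(86 - 44)*(-2 + (½)*24³ - 3/2*24²) = -218/42*(-2 + (½)*13824 - 3/2*576) = -(1/42)*218*(-2 + 6912 - 864) = -109*6046/21 = -1*659014/21 = -659014/21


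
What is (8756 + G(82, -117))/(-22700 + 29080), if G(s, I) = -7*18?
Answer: 863/638 ≈ 1.3527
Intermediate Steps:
G(s, I) = -126
(8756 + G(82, -117))/(-22700 + 29080) = (8756 - 126)/(-22700 + 29080) = 8630/6380 = 8630*(1/6380) = 863/638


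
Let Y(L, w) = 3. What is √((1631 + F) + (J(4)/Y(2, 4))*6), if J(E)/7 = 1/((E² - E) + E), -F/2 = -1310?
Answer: √68030/4 ≈ 65.206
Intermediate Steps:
F = 2620 (F = -2*(-1310) = 2620)
J(E) = 7/E² (J(E) = 7/((E² - E) + E) = 7/(E²) = 7/E²)
√((1631 + F) + (J(4)/Y(2, 4))*6) = √((1631 + 2620) + ((7/4²)/3)*6) = √(4251 + ((7*(1/16))*(⅓))*6) = √(4251 + ((7/16)*(⅓))*6) = √(4251 + (7/48)*6) = √(4251 + 7/8) = √(34015/8) = √68030/4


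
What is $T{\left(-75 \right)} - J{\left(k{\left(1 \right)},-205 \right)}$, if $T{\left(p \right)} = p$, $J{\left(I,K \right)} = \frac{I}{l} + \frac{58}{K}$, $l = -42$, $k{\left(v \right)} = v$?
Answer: $- \frac{643109}{8610} \approx -74.693$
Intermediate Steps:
$J{\left(I,K \right)} = \frac{58}{K} - \frac{I}{42}$ ($J{\left(I,K \right)} = \frac{I}{-42} + \frac{58}{K} = I \left(- \frac{1}{42}\right) + \frac{58}{K} = - \frac{I}{42} + \frac{58}{K} = \frac{58}{K} - \frac{I}{42}$)
$T{\left(-75 \right)} - J{\left(k{\left(1 \right)},-205 \right)} = -75 - \left(\frac{58}{-205} - \frac{1}{42}\right) = -75 - \left(58 \left(- \frac{1}{205}\right) - \frac{1}{42}\right) = -75 - \left(- \frac{58}{205} - \frac{1}{42}\right) = -75 - - \frac{2641}{8610} = -75 + \frac{2641}{8610} = - \frac{643109}{8610}$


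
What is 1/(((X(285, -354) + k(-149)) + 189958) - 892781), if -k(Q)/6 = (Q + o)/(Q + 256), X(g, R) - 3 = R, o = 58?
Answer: -107/75239072 ≈ -1.4221e-6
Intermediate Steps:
X(g, R) = 3 + R
k(Q) = -6*(58 + Q)/(256 + Q) (k(Q) = -6*(Q + 58)/(Q + 256) = -6*(58 + Q)/(256 + Q))
1/(((X(285, -354) + k(-149)) + 189958) - 892781) = 1/((((3 - 354) + 6*(-58 - 1*(-149))/(256 - 149)) + 189958) - 892781) = 1/(((-351 + 6*(-58 + 149)/107) + 189958) - 892781) = 1/(((-351 + 6*(1/107)*91) + 189958) - 892781) = 1/(((-351 + 546/107) + 189958) - 892781) = 1/((-37011/107 + 189958) - 892781) = 1/(20288495/107 - 892781) = 1/(-75239072/107) = -107/75239072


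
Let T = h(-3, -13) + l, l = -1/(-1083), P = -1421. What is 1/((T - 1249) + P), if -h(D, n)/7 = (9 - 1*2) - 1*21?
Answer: -1083/2785475 ≈ -0.00038880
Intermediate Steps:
h(D, n) = 98 (h(D, n) = -7*((9 - 1*2) - 1*21) = -7*((9 - 2) - 21) = -7*(7 - 21) = -7*(-14) = 98)
l = 1/1083 (l = -1*(-1/1083) = 1/1083 ≈ 0.00092336)
T = 106135/1083 (T = 98 + 1/1083 = 106135/1083 ≈ 98.001)
1/((T - 1249) + P) = 1/((106135/1083 - 1249) - 1421) = 1/(-1246532/1083 - 1421) = 1/(-2785475/1083) = -1083/2785475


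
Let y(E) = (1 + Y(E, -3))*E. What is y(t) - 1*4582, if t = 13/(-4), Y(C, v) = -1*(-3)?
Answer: -4595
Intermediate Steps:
Y(C, v) = 3
t = -13/4 (t = 13*(-¼) = -13/4 ≈ -3.2500)
y(E) = 4*E (y(E) = (1 + 3)*E = 4*E)
y(t) - 1*4582 = 4*(-13/4) - 1*4582 = -13 - 4582 = -4595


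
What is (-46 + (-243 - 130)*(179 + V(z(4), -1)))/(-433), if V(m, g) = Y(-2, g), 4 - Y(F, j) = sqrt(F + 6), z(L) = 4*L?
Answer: 67559/433 ≈ 156.03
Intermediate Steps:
Y(F, j) = 4 - sqrt(6 + F) (Y(F, j) = 4 - sqrt(F + 6) = 4 - sqrt(6 + F))
V(m, g) = 2 (V(m, g) = 4 - sqrt(6 - 2) = 4 - sqrt(4) = 4 - 1*2 = 4 - 2 = 2)
(-46 + (-243 - 130)*(179 + V(z(4), -1)))/(-433) = (-46 + (-243 - 130)*(179 + 2))/(-433) = (-46 - 373*181)*(-1/433) = (-46 - 67513)*(-1/433) = -67559*(-1/433) = 67559/433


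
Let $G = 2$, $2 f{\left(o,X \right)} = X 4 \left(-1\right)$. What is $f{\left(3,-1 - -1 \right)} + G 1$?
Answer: $2$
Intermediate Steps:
$f{\left(o,X \right)} = - 2 X$ ($f{\left(o,X \right)} = \frac{X 4 \left(-1\right)}{2} = \frac{4 X \left(-1\right)}{2} = \frac{\left(-4\right) X}{2} = - 2 X$)
$f{\left(3,-1 - -1 \right)} + G 1 = - 2 \left(-1 - -1\right) + 2 \cdot 1 = - 2 \left(-1 + 1\right) + 2 = \left(-2\right) 0 + 2 = 0 + 2 = 2$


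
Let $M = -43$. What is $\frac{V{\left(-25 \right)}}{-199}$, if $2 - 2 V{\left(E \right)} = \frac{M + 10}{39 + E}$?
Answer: $- \frac{61}{5572} \approx -0.010948$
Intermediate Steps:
$V{\left(E \right)} = 1 + \frac{33}{2 \left(39 + E\right)}$ ($V{\left(E \right)} = 1 - \frac{\left(-43 + 10\right) \frac{1}{39 + E}}{2} = 1 - \frac{\left(-33\right) \frac{1}{39 + E}}{2} = 1 + \frac{33}{2 \left(39 + E\right)}$)
$\frac{V{\left(-25 \right)}}{-199} = \frac{\frac{1}{39 - 25} \left(\frac{111}{2} - 25\right)}{-199} = \frac{1}{14} \cdot \frac{61}{2} \left(- \frac{1}{199}\right) = \frac{61}{28} \left(- \frac{1}{199}\right) = - \frac{61}{5572}$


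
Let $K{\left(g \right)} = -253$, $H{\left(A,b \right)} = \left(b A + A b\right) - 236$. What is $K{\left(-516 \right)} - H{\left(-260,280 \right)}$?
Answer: $145583$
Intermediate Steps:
$H{\left(A,b \right)} = -236 + 2 A b$ ($H{\left(A,b \right)} = \left(A b + A b\right) - 236 = 2 A b - 236 = -236 + 2 A b$)
$K{\left(-516 \right)} - H{\left(-260,280 \right)} = -253 - \left(-236 + 2 \left(-260\right) 280\right) = -253 - \left(-236 - 145600\right) = -253 - -145836 = -253 + 145836 = 145583$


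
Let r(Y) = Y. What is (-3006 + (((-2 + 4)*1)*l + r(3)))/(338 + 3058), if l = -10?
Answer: -3023/3396 ≈ -0.89017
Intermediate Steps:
(-3006 + (((-2 + 4)*1)*l + r(3)))/(338 + 3058) = (-3006 + (((-2 + 4)*1)*(-10) + 3))/(338 + 3058) = (-3006 + ((2*1)*(-10) + 3))/3396 = (-3006 + (2*(-10) + 3))*(1/3396) = (-3006 + (-20 + 3))*(1/3396) = (-3006 - 17)*(1/3396) = -3023*1/3396 = -3023/3396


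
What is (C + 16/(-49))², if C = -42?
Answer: 4301476/2401 ≈ 1791.5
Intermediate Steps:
(C + 16/(-49))² = (-42 + 16/(-49))² = (-42 + 16*(-1/49))² = (-42 - 16/49)² = (-2074/49)² = 4301476/2401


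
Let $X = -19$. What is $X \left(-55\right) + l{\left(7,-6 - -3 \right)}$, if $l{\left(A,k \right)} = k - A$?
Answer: $1035$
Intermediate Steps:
$X \left(-55\right) + l{\left(7,-6 - -3 \right)} = \left(-19\right) \left(-55\right) - 10 = 1045 + \left(\left(-6 + 3\right) - 7\right) = 1045 - 10 = 1035$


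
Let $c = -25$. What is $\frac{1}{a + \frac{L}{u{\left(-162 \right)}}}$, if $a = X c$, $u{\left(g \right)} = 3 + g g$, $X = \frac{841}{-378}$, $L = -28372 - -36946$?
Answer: $\frac{3307122}{185028049} \approx 0.017874$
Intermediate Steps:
$L = 8574$ ($L = -28372 + 36946 = 8574$)
$X = - \frac{841}{378}$ ($X = 841 \left(- \frac{1}{378}\right) = - \frac{841}{378} \approx -2.2249$)
$u{\left(g \right)} = 3 + g^{2}$
$a = \frac{21025}{378}$ ($a = \left(- \frac{841}{378}\right) \left(-25\right) = \frac{21025}{378} \approx 55.622$)
$\frac{1}{a + \frac{L}{u{\left(-162 \right)}}} = \frac{1}{\frac{21025}{378} + \frac{8574}{3 + \left(-162\right)^{2}}} = \frac{1}{\frac{21025}{378} + \frac{8574}{3 + 26244}} = \frac{1}{\frac{21025}{378} + \frac{8574}{26247}} = \frac{1}{\frac{21025}{378} + 8574 \cdot \frac{1}{26247}} = \frac{1}{\frac{21025}{378} + \frac{2858}{8749}} = \frac{1}{\frac{185028049}{3307122}} = \frac{3307122}{185028049}$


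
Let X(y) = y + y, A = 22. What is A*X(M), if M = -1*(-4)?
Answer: 176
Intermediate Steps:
M = 4
X(y) = 2*y
A*X(M) = 22*(2*4) = 22*8 = 176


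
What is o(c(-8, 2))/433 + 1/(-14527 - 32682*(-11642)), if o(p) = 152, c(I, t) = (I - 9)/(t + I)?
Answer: 83540291489/237979908074 ≈ 0.35104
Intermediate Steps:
c(I, t) = (-9 + I)/(I + t)
o(c(-8, 2))/433 + 1/(-14527 - 32682*(-11642)) = 152/433 + 1/(-14527 - 32682*(-11642)) = 152*(1/433) - 1/11642/(-47209) = 152/433 - 1/47209*(-1/11642) = 152/433 + 1/549607178 = 83540291489/237979908074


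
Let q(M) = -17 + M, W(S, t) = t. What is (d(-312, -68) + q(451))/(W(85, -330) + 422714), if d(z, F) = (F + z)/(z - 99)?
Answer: 89377/86799912 ≈ 0.0010297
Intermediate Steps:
d(z, F) = (F + z)/(-99 + z)
(d(-312, -68) + q(451))/(W(85, -330) + 422714) = ((-68 - 312)/(-99 - 312) + (-17 + 451))/(-330 + 422714) = (-380/(-411) + 434)/422384 = (-1/411*(-380) + 434)*(1/422384) = (380/411 + 434)*(1/422384) = (178754/411)*(1/422384) = 89377/86799912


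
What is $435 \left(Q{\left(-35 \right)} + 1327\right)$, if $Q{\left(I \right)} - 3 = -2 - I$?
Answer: $592905$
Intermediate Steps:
$Q{\left(I \right)} = 1 - I$ ($Q{\left(I \right)} = 3 - \left(2 + I\right) = 1 - I$)
$435 \left(Q{\left(-35 \right)} + 1327\right) = 435 \left(\left(1 - -35\right) + 1327\right) = 435 \left(\left(1 + 35\right) + 1327\right) = 435 \left(36 + 1327\right) = 435 \cdot 1363 = 592905$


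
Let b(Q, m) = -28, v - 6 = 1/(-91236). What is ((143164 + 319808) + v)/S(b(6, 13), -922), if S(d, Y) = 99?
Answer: 42240260807/9032364 ≈ 4676.5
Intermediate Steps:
v = 547415/91236 (v = 6 + 1/(-91236) = 6 - 1/91236 = 547415/91236 ≈ 6.0000)
((143164 + 319808) + v)/S(b(6, 13), -922) = ((143164 + 319808) + 547415/91236)/99 = (462972 + 547415/91236)*(1/99) = (42240260807/91236)*(1/99) = 42240260807/9032364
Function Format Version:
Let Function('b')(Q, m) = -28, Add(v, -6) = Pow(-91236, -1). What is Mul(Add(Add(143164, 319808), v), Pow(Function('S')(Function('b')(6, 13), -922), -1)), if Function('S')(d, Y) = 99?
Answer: Rational(42240260807, 9032364) ≈ 4676.5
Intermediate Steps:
v = Rational(547415, 91236) (v = Add(6, Pow(-91236, -1)) = Add(6, Rational(-1, 91236)) = Rational(547415, 91236) ≈ 6.0000)
Mul(Add(Add(143164, 319808), v), Pow(Function('S')(Function('b')(6, 13), -922), -1)) = Mul(Add(Add(143164, 319808), Rational(547415, 91236)), Pow(99, -1)) = Mul(Add(462972, Rational(547415, 91236)), Rational(1, 99)) = Mul(Rational(42240260807, 91236), Rational(1, 99)) = Rational(42240260807, 9032364)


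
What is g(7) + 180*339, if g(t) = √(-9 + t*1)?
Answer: 61020 + I*√2 ≈ 61020.0 + 1.4142*I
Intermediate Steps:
g(t) = √(-9 + t)
g(7) + 180*339 = √(-9 + 7) + 180*339 = √(-2) + 61020 = I*√2 + 61020 = 61020 + I*√2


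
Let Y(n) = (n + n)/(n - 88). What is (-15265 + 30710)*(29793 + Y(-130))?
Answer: 50158672315/109 ≈ 4.6017e+8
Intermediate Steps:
Y(n) = 2*n/(-88 + n) (Y(n) = (2*n)/(-88 + n) = 2*n/(-88 + n))
(-15265 + 30710)*(29793 + Y(-130)) = (-15265 + 30710)*(29793 + 2*(-130)/(-88 - 130)) = 15445*(29793 + 2*(-130)/(-218)) = 15445*(29793 + 2*(-130)*(-1/218)) = 15445*(29793 + 130/109) = 15445*(3247567/109) = 50158672315/109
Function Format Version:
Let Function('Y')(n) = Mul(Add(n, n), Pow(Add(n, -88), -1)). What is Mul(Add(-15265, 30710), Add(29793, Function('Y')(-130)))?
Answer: Rational(50158672315, 109) ≈ 4.6017e+8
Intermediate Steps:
Function('Y')(n) = Mul(2, n, Pow(Add(-88, n), -1)) (Function('Y')(n) = Mul(Mul(2, n), Pow(Add(-88, n), -1)) = Mul(2, n, Pow(Add(-88, n), -1)))
Mul(Add(-15265, 30710), Add(29793, Function('Y')(-130))) = Mul(Add(-15265, 30710), Add(29793, Mul(2, -130, Pow(Add(-88, -130), -1)))) = Mul(15445, Add(29793, Mul(2, -130, Pow(-218, -1)))) = Mul(15445, Add(29793, Mul(2, -130, Rational(-1, 218)))) = Mul(15445, Add(29793, Rational(130, 109))) = Mul(15445, Rational(3247567, 109)) = Rational(50158672315, 109)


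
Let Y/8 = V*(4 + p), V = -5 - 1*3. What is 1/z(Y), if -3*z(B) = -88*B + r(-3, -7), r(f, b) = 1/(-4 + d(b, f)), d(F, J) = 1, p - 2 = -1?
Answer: -9/84479 ≈ -0.00010654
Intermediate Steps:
p = 1 (p = 2 - 1 = 1)
V = -8 (V = -5 - 3 = -8)
r(f, b) = -1/3 (r(f, b) = 1/(-4 + 1) = 1/(-3) = -1/3)
Y = -320 (Y = 8*(-8*(4 + 1)) = 8*(-8*5) = 8*(-40) = -320)
z(B) = 1/9 + 88*B/3 (z(B) = -(-88*B - 1/3)/3 = -(-1/3 - 88*B)/3 = 1/9 + 88*B/3)
1/z(Y) = 1/(1/9 + (88/3)*(-320)) = 1/(1/9 - 28160/3) = 1/(-84479/9) = -9/84479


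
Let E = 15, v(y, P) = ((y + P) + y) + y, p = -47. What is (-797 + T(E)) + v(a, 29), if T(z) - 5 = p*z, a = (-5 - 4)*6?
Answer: -1630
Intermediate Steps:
a = -54 (a = -9*6 = -54)
v(y, P) = P + 3*y (v(y, P) = ((P + y) + y) + y = (P + 2*y) + y = P + 3*y)
T(z) = 5 - 47*z
(-797 + T(E)) + v(a, 29) = (-797 + (5 - 47*15)) + (29 + 3*(-54)) = (-797 + (5 - 705)) + (29 - 162) = (-797 - 700) - 133 = -1497 - 133 = -1630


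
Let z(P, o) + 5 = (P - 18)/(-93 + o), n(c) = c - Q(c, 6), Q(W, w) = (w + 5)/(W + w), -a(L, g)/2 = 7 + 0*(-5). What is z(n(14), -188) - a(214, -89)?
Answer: 50671/5620 ≈ 9.0162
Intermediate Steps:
a(L, g) = -14 (a(L, g) = -2*(7 + 0*(-5)) = -2*(7 + 0) = -2*7 = -14)
Q(W, w) = (5 + w)/(W + w)
n(c) = c - 11/(6 + c) (n(c) = c - (5 + 6)/(c + 6) = c - 11/(6 + c))
z(P, o) = -5 + (-18 + P)/(-93 + o) (z(P, o) = -5 + (P - 18)/(-93 + o) = -5 + (-18 + P)/(-93 + o))
z(n(14), -188) - a(214, -89) = (447 + (-11 + 14*(6 + 14))/(6 + 14) - 5*(-188))/(-93 - 188) - 1*(-14) = (447 + (-11 + 14*20)/20 + 940)/(-281) + 14 = -(447 + (-11 + 280)/20 + 940)/281 + 14 = -(447 + (1/20)*269 + 940)/281 + 14 = -(447 + 269/20 + 940)/281 + 14 = -1/281*28009/20 + 14 = -28009/5620 + 14 = 50671/5620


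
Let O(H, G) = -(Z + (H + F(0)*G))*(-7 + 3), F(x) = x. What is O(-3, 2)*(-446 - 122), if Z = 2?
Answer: 2272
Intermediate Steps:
O(H, G) = 8 + 4*H (O(H, G) = -(2 + (H + 0*G))*(-7 + 3) = -(2 + (H + 0))*(-4) = -(2 + H)*(-4) = -(-8 - 4*H) = 8 + 4*H)
O(-3, 2)*(-446 - 122) = (8 + 4*(-3))*(-446 - 122) = (8 - 12)*(-568) = -4*(-568) = 2272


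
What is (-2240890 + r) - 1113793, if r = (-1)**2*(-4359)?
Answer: -3359042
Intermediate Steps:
r = -4359 (r = 1*(-4359) = -4359)
(-2240890 + r) - 1113793 = (-2240890 - 4359) - 1113793 = -2245249 - 1113793 = -3359042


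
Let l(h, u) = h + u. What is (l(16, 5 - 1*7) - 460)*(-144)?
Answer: 64224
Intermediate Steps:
(l(16, 5 - 1*7) - 460)*(-144) = ((16 + (5 - 1*7)) - 460)*(-144) = ((16 + (5 - 7)) - 460)*(-144) = ((16 - 2) - 460)*(-144) = (14 - 460)*(-144) = -446*(-144) = 64224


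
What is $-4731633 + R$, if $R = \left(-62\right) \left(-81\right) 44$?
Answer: $-4510665$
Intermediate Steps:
$R = 220968$ ($R = 5022 \cdot 44 = 220968$)
$-4731633 + R = -4731633 + 220968 = -4510665$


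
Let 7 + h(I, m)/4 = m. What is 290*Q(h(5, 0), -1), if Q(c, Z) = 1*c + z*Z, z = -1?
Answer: -7830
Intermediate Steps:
h(I, m) = -28 + 4*m
Q(c, Z) = c - Z (Q(c, Z) = 1*c - Z = c - Z)
290*Q(h(5, 0), -1) = 290*((-28 + 4*0) - 1*(-1)) = 290*((-28 + 0) + 1) = 290*(-28 + 1) = 290*(-27) = -7830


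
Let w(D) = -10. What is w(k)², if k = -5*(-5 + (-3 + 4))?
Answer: 100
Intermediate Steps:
k = 20 (k = -5*(-5 + 1) = -5*(-4) = 20)
w(k)² = (-10)² = 100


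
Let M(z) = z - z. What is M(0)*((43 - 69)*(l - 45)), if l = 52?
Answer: 0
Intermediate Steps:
M(z) = 0
M(0)*((43 - 69)*(l - 45)) = 0*((43 - 69)*(52 - 45)) = 0*(-26*7) = 0*(-182) = 0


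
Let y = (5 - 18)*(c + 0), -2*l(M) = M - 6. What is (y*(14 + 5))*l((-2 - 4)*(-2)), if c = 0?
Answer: 0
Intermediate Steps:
l(M) = 3 - M/2 (l(M) = -(M - 6)/2 = -(-6 + M)/2 = 3 - M/2)
y = 0 (y = (5 - 18)*(0 + 0) = -13*0 = 0)
(y*(14 + 5))*l((-2 - 4)*(-2)) = (0*(14 + 5))*(3 - (-2 - 4)*(-2)/2) = (0*19)*(3 - (-3)*(-2)) = 0*(3 - ½*12) = 0*(3 - 6) = 0*(-3) = 0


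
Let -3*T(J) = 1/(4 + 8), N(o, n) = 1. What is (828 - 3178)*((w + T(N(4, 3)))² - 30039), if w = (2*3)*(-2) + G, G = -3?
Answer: 45399489025/648 ≈ 7.0061e+7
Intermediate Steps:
T(J) = -1/36 (T(J) = -1/(3*(4 + 8)) = -⅓/12 = -⅓*1/12 = -1/36)
w = -15 (w = (2*3)*(-2) - 3 = 6*(-2) - 3 = -12 - 3 = -15)
(828 - 3178)*((w + T(N(4, 3)))² - 30039) = (828 - 3178)*((-15 - 1/36)² - 30039) = -2350*((-541/36)² - 30039) = -2350*(292681/1296 - 30039) = -2350*(-38637863/1296) = 45399489025/648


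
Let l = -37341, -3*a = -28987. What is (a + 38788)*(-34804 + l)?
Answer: -10486347895/3 ≈ -3.4954e+9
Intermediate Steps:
a = 28987/3 (a = -⅓*(-28987) = 28987/3 ≈ 9662.3)
(a + 38788)*(-34804 + l) = (28987/3 + 38788)*(-34804 - 37341) = (145351/3)*(-72145) = -10486347895/3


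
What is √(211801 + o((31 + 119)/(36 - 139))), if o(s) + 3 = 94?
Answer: 2*√52973 ≈ 460.32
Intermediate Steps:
o(s) = 91 (o(s) = -3 + 94 = 91)
√(211801 + o((31 + 119)/(36 - 139))) = √(211801 + 91) = √211892 = 2*√52973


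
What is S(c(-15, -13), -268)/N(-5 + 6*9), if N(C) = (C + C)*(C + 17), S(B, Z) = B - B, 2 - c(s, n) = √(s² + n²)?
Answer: 0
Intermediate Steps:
c(s, n) = 2 - √(n² + s²) (c(s, n) = 2 - √(s² + n²) = 2 - √(n² + s²))
S(B, Z) = 0
N(C) = 2*C*(17 + C) (N(C) = (2*C)*(17 + C) = 2*C*(17 + C))
S(c(-15, -13), -268)/N(-5 + 6*9) = 0/((2*(-5 + 6*9)*(17 + (-5 + 6*9)))) = 0/((2*(-5 + 54)*(17 + (-5 + 54)))) = 0/((2*49*(17 + 49))) = 0/((2*49*66)) = 0/6468 = 0*(1/6468) = 0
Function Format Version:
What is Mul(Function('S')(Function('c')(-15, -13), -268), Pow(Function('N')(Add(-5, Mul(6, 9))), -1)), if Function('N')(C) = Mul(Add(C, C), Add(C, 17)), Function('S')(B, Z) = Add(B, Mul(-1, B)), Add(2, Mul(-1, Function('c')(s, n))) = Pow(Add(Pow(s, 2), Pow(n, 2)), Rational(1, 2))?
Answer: 0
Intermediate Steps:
Function('c')(s, n) = Add(2, Mul(-1, Pow(Add(Pow(n, 2), Pow(s, 2)), Rational(1, 2)))) (Function('c')(s, n) = Add(2, Mul(-1, Pow(Add(Pow(s, 2), Pow(n, 2)), Rational(1, 2)))) = Add(2, Mul(-1, Pow(Add(Pow(n, 2), Pow(s, 2)), Rational(1, 2)))))
Function('S')(B, Z) = 0
Function('N')(C) = Mul(2, C, Add(17, C)) (Function('N')(C) = Mul(Mul(2, C), Add(17, C)) = Mul(2, C, Add(17, C)))
Mul(Function('S')(Function('c')(-15, -13), -268), Pow(Function('N')(Add(-5, Mul(6, 9))), -1)) = Mul(0, Pow(Mul(2, Add(-5, Mul(6, 9)), Add(17, Add(-5, Mul(6, 9)))), -1)) = Mul(0, Pow(Mul(2, Add(-5, 54), Add(17, Add(-5, 54))), -1)) = Mul(0, Pow(Mul(2, 49, Add(17, 49)), -1)) = Mul(0, Pow(Mul(2, 49, 66), -1)) = Mul(0, Pow(6468, -1)) = Mul(0, Rational(1, 6468)) = 0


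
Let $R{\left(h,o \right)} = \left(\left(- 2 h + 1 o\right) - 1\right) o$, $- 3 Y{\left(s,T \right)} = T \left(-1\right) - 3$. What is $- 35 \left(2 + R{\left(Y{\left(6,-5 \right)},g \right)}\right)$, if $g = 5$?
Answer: $- \frac{3010}{3} \approx -1003.3$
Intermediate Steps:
$Y{\left(s,T \right)} = 1 + \frac{T}{3}$ ($Y{\left(s,T \right)} = - \frac{T \left(-1\right) - 3}{3} = - \frac{- T - 3}{3} = - \frac{-3 - T}{3} = 1 + \frac{T}{3}$)
$R{\left(h,o \right)} = o \left(-1 + o - 2 h\right)$ ($R{\left(h,o \right)} = \left(\left(- 2 h + o\right) - 1\right) o = \left(\left(o - 2 h\right) - 1\right) o = \left(-1 + o - 2 h\right) o = o \left(-1 + o - 2 h\right)$)
$- 35 \left(2 + R{\left(Y{\left(6,-5 \right)},g \right)}\right) = - 35 \left(2 + 5 \left(-1 + 5 - 2 \left(1 + \frac{1}{3} \left(-5\right)\right)\right)\right) = - 35 \left(2 + 5 \left(-1 + 5 - 2 \left(1 - \frac{5}{3}\right)\right)\right) = - 35 \left(2 + 5 \left(-1 + 5 - - \frac{4}{3}\right)\right) = - 35 \left(2 + 5 \left(-1 + 5 + \frac{4}{3}\right)\right) = - 35 \left(2 + 5 \cdot \frac{16}{3}\right) = - 35 \left(2 + \frac{80}{3}\right) = \left(-35\right) \frac{86}{3} = - \frac{3010}{3}$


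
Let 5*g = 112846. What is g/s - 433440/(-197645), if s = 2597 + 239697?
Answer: 7820042921/3420585545 ≈ 2.2862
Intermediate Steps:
s = 242294
g = 112846/5 (g = (⅕)*112846 = 112846/5 ≈ 22569.)
g/s - 433440/(-197645) = (112846/5)/242294 - 433440/(-197645) = (112846/5)*(1/242294) - 433440*(-1/197645) = 56423/605735 + 12384/5647 = 7820042921/3420585545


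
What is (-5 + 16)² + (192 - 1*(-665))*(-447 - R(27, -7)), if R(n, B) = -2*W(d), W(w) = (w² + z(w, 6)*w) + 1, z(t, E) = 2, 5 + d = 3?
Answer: -381244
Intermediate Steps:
d = -2 (d = -5 + 3 = -2)
W(w) = 1 + w² + 2*w (W(w) = (w² + 2*w) + 1 = 1 + w² + 2*w)
R(n, B) = -2 (R(n, B) = -2*(1 + (-2)² + 2*(-2)) = -2*(1 + 4 - 4) = -2*1 = -2)
(-5 + 16)² + (192 - 1*(-665))*(-447 - R(27, -7)) = (-5 + 16)² + (192 - 1*(-665))*(-447 - 1*(-2)) = 11² + (192 + 665)*(-447 + 2) = 121 + 857*(-445) = 121 - 381365 = -381244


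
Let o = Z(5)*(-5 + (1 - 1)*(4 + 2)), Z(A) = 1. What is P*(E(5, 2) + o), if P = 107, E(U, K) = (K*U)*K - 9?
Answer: 642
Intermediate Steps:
E(U, K) = -9 + U*K² (E(U, K) = U*K² - 9 = -9 + U*K²)
o = -5 (o = 1*(-5 + (1 - 1)*(4 + 2)) = 1*(-5 + 0*6) = 1*(-5 + 0) = 1*(-5) = -5)
P*(E(5, 2) + o) = 107*((-9 + 5*2²) - 5) = 107*((-9 + 5*4) - 5) = 107*((-9 + 20) - 5) = 107*(11 - 5) = 107*6 = 642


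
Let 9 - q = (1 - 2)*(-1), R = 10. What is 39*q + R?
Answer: 322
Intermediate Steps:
q = 8 (q = 9 - (1 - 2)*(-1) = 9 - (-1)*(-1) = 9 - 1*1 = 9 - 1 = 8)
39*q + R = 39*8 + 10 = 312 + 10 = 322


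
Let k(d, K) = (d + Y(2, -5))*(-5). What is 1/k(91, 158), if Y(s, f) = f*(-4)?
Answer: -1/555 ≈ -0.0018018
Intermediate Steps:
Y(s, f) = -4*f
k(d, K) = -100 - 5*d (k(d, K) = (d - 4*(-5))*(-5) = (d + 20)*(-5) = (20 + d)*(-5) = -100 - 5*d)
1/k(91, 158) = 1/(-100 - 5*91) = 1/(-100 - 455) = 1/(-555) = -1/555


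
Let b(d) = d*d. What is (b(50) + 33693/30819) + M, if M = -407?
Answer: 21512620/10273 ≈ 2094.1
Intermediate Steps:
b(d) = d²
(b(50) + 33693/30819) + M = (50² + 33693/30819) - 407 = (2500 + 33693*(1/30819)) - 407 = (2500 + 11231/10273) - 407 = 25693731/10273 - 407 = 21512620/10273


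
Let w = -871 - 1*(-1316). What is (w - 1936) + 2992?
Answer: 1501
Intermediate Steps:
w = 445 (w = -871 + 1316 = 445)
(w - 1936) + 2992 = (445 - 1936) + 2992 = -1491 + 2992 = 1501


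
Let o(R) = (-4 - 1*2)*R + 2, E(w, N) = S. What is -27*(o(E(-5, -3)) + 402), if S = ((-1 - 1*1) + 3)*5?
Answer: -10098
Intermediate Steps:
S = 5 (S = ((-1 - 1) + 3)*5 = (-2 + 3)*5 = 1*5 = 5)
E(w, N) = 5
o(R) = 2 - 6*R (o(R) = (-4 - 2)*R + 2 = -6*R + 2 = 2 - 6*R)
-27*(o(E(-5, -3)) + 402) = -27*((2 - 6*5) + 402) = -27*((2 - 30) + 402) = -27*(-28 + 402) = -27*374 = -10098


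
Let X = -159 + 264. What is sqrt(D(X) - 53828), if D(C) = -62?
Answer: I*sqrt(53890) ≈ 232.14*I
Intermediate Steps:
X = 105
sqrt(D(X) - 53828) = sqrt(-62 - 53828) = sqrt(-53890) = I*sqrt(53890)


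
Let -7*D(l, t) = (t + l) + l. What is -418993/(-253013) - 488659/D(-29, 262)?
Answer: 865545031541/51614652 ≈ 16769.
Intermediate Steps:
D(l, t) = -2*l/7 - t/7 (D(l, t) = -((t + l) + l)/7 = -((l + t) + l)/7 = -(t + 2*l)/7 = -2*l/7 - t/7)
-418993/(-253013) - 488659/D(-29, 262) = -418993/(-253013) - 488659/(-2/7*(-29) - ⅐*262) = -418993*(-1/253013) - 488659/(58/7 - 262/7) = 418993/253013 - 488659/(-204/7) = 418993/253013 - 488659*(-7/204) = 418993/253013 + 3420613/204 = 865545031541/51614652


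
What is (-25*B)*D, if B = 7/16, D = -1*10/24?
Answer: 875/192 ≈ 4.5573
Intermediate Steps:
D = -5/12 (D = -10*1/24 = -5/12 ≈ -0.41667)
B = 7/16 (B = 7*(1/16) = 7/16 ≈ 0.43750)
(-25*B)*D = -25*7/16*(-5/12) = -175/16*(-5/12) = 875/192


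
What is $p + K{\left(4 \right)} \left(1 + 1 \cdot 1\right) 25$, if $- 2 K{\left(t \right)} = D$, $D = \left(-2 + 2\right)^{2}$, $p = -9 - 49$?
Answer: $-58$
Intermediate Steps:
$p = -58$ ($p = -9 - 49 = -58$)
$D = 0$ ($D = 0^{2} = 0$)
$K{\left(t \right)} = 0$ ($K{\left(t \right)} = \left(- \frac{1}{2}\right) 0 = 0$)
$p + K{\left(4 \right)} \left(1 + 1 \cdot 1\right) 25 = -58 + 0 \left(1 + 1 \cdot 1\right) 25 = -58 + 0 \left(1 + 1\right) 25 = -58 + 0 \cdot 2 \cdot 25 = -58 + 0 \cdot 25 = -58 + 0 = -58$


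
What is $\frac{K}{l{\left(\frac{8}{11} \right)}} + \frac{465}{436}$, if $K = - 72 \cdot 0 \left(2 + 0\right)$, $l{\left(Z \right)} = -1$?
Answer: $\frac{465}{436} \approx 1.0665$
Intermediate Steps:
$K = 0$ ($K = - 72 \cdot 0 \cdot 2 = \left(-72\right) 0 = 0$)
$\frac{K}{l{\left(\frac{8}{11} \right)}} + \frac{465}{436} = \frac{0}{-1} + \frac{465}{436} = 0 \left(-1\right) + 465 \cdot \frac{1}{436} = 0 + \frac{465}{436} = \frac{465}{436}$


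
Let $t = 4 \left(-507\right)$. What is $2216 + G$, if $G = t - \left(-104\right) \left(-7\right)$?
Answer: $-540$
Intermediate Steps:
$t = -2028$
$G = -2756$ ($G = -2028 - \left(-104\right) \left(-7\right) = -2028 - 728 = -2756$)
$2216 + G = 2216 - 2756 = -540$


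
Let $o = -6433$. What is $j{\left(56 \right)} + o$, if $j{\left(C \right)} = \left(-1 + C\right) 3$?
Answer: $-6268$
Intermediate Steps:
$j{\left(C \right)} = -3 + 3 C$
$j{\left(56 \right)} + o = \left(-3 + 3 \cdot 56\right) - 6433 = \left(-3 + 168\right) - 6433 = 165 - 6433 = -6268$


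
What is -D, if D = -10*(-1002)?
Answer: -10020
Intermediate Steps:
D = 10020
-D = -1*10020 = -10020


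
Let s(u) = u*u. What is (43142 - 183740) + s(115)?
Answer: -127373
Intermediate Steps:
s(u) = u²
(43142 - 183740) + s(115) = (43142 - 183740) + 115² = -140598 + 13225 = -127373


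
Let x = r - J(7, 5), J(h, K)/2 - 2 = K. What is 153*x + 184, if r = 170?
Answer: 24052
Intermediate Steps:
J(h, K) = 4 + 2*K
x = 156 (x = 170 - (4 + 2*5) = 170 - (4 + 10) = 170 - 1*14 = 170 - 14 = 156)
153*x + 184 = 153*156 + 184 = 23868 + 184 = 24052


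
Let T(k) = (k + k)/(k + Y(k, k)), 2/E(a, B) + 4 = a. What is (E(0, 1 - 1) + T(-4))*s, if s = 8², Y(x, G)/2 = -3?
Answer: 96/5 ≈ 19.200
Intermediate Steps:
Y(x, G) = -6 (Y(x, G) = 2*(-3) = -6)
E(a, B) = 2/(-4 + a)
T(k) = 2*k/(-6 + k) (T(k) = (k + k)/(k - 6) = (2*k)/(-6 + k) = 2*k/(-6 + k))
s = 64
(E(0, 1 - 1) + T(-4))*s = (2/(-4 + 0) + 2*(-4)/(-6 - 4))*64 = (2/(-4) + 2*(-4)/(-10))*64 = (2*(-¼) + 2*(-4)*(-⅒))*64 = (-½ + ⅘)*64 = (3/10)*64 = 96/5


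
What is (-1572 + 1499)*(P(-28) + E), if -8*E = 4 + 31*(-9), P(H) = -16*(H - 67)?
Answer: -907755/8 ≈ -1.1347e+5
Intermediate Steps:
P(H) = 1072 - 16*H (P(H) = -16*(-67 + H) = 1072 - 16*H)
E = 275/8 (E = -(4 + 31*(-9))/8 = -(4 - 279)/8 = -⅛*(-275) = 275/8 ≈ 34.375)
(-1572 + 1499)*(P(-28) + E) = (-1572 + 1499)*((1072 - 16*(-28)) + 275/8) = -73*((1072 + 448) + 275/8) = -73*(1520 + 275/8) = -73*12435/8 = -907755/8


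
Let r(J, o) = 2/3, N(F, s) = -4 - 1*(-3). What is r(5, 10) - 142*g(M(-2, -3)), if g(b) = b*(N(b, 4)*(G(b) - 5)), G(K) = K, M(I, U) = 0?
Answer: ⅔ ≈ 0.66667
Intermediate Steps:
N(F, s) = -1 (N(F, s) = -4 + 3 = -1)
r(J, o) = ⅔ (r(J, o) = 2*(⅓) = ⅔)
g(b) = b*(5 - b) (g(b) = b*(-(b - 5)) = b*(-(-5 + b)) = b*(5 - b))
r(5, 10) - 142*g(M(-2, -3)) = ⅔ - 0*(5 - 1*0) = ⅔ - 0*(5 + 0) = ⅔ - 0*5 = ⅔ - 142*0 = ⅔ + 0 = ⅔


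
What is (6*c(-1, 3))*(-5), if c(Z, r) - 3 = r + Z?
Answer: -150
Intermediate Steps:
c(Z, r) = 3 + Z + r (c(Z, r) = 3 + (r + Z) = 3 + (Z + r) = 3 + Z + r)
(6*c(-1, 3))*(-5) = (6*(3 - 1 + 3))*(-5) = (6*5)*(-5) = 30*(-5) = -150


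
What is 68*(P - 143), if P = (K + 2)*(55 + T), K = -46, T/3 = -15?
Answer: -39644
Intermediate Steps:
T = -45 (T = 3*(-15) = -45)
P = -440 (P = (-46 + 2)*(55 - 45) = -44*10 = -440)
68*(P - 143) = 68*(-440 - 143) = 68*(-583) = -39644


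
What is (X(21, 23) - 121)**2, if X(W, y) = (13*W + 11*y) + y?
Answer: 183184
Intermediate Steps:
X(W, y) = 12*y + 13*W (X(W, y) = (11*y + 13*W) + y = 12*y + 13*W)
(X(21, 23) - 121)**2 = ((12*23 + 13*21) - 121)**2 = ((276 + 273) - 121)**2 = (549 - 121)**2 = 428**2 = 183184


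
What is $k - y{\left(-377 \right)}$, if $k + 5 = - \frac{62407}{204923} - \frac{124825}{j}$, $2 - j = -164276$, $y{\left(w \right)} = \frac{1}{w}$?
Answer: $- \frac{76932134883213}{12691456403938} \approx -6.0617$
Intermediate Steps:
$j = 164278$ ($j = 2 - -164276 = 2 + 164276 = 164278$)
$k = - \frac{204153313591}{33664340594}$ ($k = -5 - \left(\frac{62407}{204923} + \frac{124825}{164278}\right) = -5 - \frac{35831610621}{33664340594} = - \frac{204153313591}{33664340594} \approx -6.0644$)
$k - y{\left(-377 \right)} = - \frac{204153313591}{33664340594} - \frac{1}{-377} = - \frac{204153313591}{33664340594} - - \frac{1}{377} = - \frac{204153313591}{33664340594} + \frac{1}{377} = - \frac{76932134883213}{12691456403938}$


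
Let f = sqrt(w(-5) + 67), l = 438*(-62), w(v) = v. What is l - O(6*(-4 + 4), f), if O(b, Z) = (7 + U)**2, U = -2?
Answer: -27181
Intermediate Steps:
l = -27156
f = sqrt(62) (f = sqrt(-5 + 67) = sqrt(62) ≈ 7.8740)
O(b, Z) = 25 (O(b, Z) = (7 - 2)**2 = 5**2 = 25)
l - O(6*(-4 + 4), f) = -27156 - 1*25 = -27156 - 25 = -27181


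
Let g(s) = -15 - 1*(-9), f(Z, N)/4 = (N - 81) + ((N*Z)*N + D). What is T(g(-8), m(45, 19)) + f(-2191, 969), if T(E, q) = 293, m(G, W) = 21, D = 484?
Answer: -8229048423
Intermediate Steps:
f(Z, N) = 1612 + 4*N + 4*Z*N² (f(Z, N) = 4*((N - 81) + ((N*Z)*N + 484)) = 4*((-81 + N) + (Z*N² + 484)) = 4*((-81 + N) + (484 + Z*N²)) = 4*(403 + N + Z*N²) = 1612 + 4*N + 4*Z*N²)
g(s) = -6 (g(s) = -15 + 9 = -6)
T(g(-8), m(45, 19)) + f(-2191, 969) = 293 + (1612 + 4*969 + 4*(-2191)*969²) = 293 + (1612 + 3876 + 4*(-2191)*938961) = 293 + (1612 + 3876 - 8229054204) = 293 - 8229048716 = -8229048423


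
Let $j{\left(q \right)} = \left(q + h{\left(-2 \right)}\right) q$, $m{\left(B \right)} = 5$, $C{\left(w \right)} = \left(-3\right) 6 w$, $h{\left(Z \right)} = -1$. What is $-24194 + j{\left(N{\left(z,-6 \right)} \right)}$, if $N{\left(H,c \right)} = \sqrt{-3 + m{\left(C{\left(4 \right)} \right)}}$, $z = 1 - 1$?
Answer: $-24192 - \sqrt{2} \approx -24193.0$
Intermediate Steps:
$C{\left(w \right)} = - 18 w$
$z = 0$
$N{\left(H,c \right)} = \sqrt{2}$ ($N{\left(H,c \right)} = \sqrt{-3 + 5} = \sqrt{2}$)
$j{\left(q \right)} = q \left(-1 + q\right)$ ($j{\left(q \right)} = \left(q - 1\right) q = \left(-1 + q\right) q = q \left(-1 + q\right)$)
$-24194 + j{\left(N{\left(z,-6 \right)} \right)} = -24194 + \sqrt{2} \left(-1 + \sqrt{2}\right)$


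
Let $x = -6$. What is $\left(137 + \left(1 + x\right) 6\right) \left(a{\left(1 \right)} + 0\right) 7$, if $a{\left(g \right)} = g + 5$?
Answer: $4494$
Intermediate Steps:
$a{\left(g \right)} = 5 + g$
$\left(137 + \left(1 + x\right) 6\right) \left(a{\left(1 \right)} + 0\right) 7 = \left(137 + \left(1 - 6\right) 6\right) \left(\left(5 + 1\right) + 0\right) 7 = \left(137 - 30\right) \left(6 + 0\right) 7 = \left(137 - 30\right) 6 \cdot 7 = 107 \cdot 42 = 4494$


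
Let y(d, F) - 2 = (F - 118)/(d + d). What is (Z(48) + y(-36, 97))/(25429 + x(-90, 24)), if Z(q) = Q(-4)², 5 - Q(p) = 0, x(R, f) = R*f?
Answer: 655/558456 ≈ 0.0011729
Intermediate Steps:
Q(p) = 5 (Q(p) = 5 - 1*0 = 5 + 0 = 5)
Z(q) = 25 (Z(q) = 5² = 25)
y(d, F) = 2 + (-118 + F)/(2*d) (y(d, F) = 2 + (F - 118)/(d + d) = 2 + (-118 + F)/((2*d)) = 2 + (-118 + F)*(1/(2*d)) = 2 + (-118 + F)/(2*d))
(Z(48) + y(-36, 97))/(25429 + x(-90, 24)) = (25 + (½)*(-118 + 97 + 4*(-36))/(-36))/(25429 - 90*24) = (25 + (½)*(-1/36)*(-118 + 97 - 144))/(25429 - 2160) = (25 + (½)*(-1/36)*(-165))/23269 = (25 + 55/24)*(1/23269) = (655/24)*(1/23269) = 655/558456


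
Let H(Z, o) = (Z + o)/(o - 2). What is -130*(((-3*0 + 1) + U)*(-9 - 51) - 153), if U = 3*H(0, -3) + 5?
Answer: 80730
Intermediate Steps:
H(Z, o) = (Z + o)/(-2 + o)
U = 34/5 (U = 3*((0 - 3)/(-2 - 3)) + 5 = 3*(-3/(-5)) + 5 = 3*(-1/5*(-3)) + 5 = 3*(3/5) + 5 = 9/5 + 5 = 34/5 ≈ 6.8000)
-130*(((-3*0 + 1) + U)*(-9 - 51) - 153) = -130*(((-3*0 + 1) + 34/5)*(-9 - 51) - 153) = -130*(((0 + 1) + 34/5)*(-60) - 153) = -130*((1 + 34/5)*(-60) - 153) = -130*((39/5)*(-60) - 153) = -130*(-468 - 153) = -130*(-621) = 80730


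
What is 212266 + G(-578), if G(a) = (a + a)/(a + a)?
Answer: 212267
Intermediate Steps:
G(a) = 1 (G(a) = (2*a)/((2*a)) = (2*a)*(1/(2*a)) = 1)
212266 + G(-578) = 212266 + 1 = 212267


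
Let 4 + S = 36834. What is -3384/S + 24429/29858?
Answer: 399340299/549835070 ≈ 0.72629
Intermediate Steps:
S = 36830 (S = -4 + 36834 = 36830)
-3384/S + 24429/29858 = -3384/36830 + 24429/29858 = -3384*1/36830 + 24429*(1/29858) = -1692/18415 + 24429/29858 = 399340299/549835070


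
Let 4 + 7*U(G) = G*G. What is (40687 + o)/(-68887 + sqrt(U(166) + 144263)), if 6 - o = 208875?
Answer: 5792776717/2372635285 + 84091*sqrt(148199)/2372635285 ≈ 2.4551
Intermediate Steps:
U(G) = -4/7 + G**2/7 (U(G) = -4/7 + (G*G)/7 = -4/7 + G**2/7)
o = -208869 (o = 6 - 1*208875 = 6 - 208875 = -208869)
(40687 + o)/(-68887 + sqrt(U(166) + 144263)) = (40687 - 208869)/(-68887 + sqrt((-4/7 + (1/7)*166**2) + 144263)) = -168182/(-68887 + sqrt((-4/7 + (1/7)*27556) + 144263)) = -168182/(-68887 + sqrt((-4/7 + 27556/7) + 144263)) = -168182/(-68887 + sqrt(3936 + 144263)) = -168182/(-68887 + sqrt(148199))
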